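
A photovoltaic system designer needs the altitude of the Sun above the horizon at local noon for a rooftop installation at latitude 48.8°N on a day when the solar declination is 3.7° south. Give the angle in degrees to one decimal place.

37.5°

At local solar noon the hour angle is zero, so the elevation is 90° − |φ − δ| = 90° − |48.8° − (-3.7°)| = 90° − 52.5° = 37.5°.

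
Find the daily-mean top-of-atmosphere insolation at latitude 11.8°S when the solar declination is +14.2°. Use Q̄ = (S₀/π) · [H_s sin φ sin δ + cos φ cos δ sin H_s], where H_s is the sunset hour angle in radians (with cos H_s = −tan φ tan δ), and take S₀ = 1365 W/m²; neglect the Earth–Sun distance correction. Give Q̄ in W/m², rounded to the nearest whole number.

−tan φ tan δ = −(-0.2089)(0.2530) = 0.0529; H_s = arccos(0.0529) = 86.97°. In radians, H_s = 1.5179.
H_s sin φ sin δ = 1.5179 × -0.2045 × 0.2453 = -0.0761.
cos φ cos δ sin H_s = 0.9789 × 0.9694 × 0.9986 = 0.9476.
Q̄ = (1365/π) × (-0.0761 + 0.9476) = 434.49 × 0.8715 = 378.66 W/m².

379 W/m²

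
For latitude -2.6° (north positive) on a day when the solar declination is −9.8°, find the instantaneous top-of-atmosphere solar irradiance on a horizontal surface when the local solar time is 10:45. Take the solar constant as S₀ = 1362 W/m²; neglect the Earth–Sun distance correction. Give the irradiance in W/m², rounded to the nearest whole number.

1280 W/m²

Hour angle H = 15° × (10.75 − 12) = -18.75°.
With φ = -2.6°, δ = -9.8°, H = -18.75°: sin φ sin δ = 0.0077, cos φ cos δ cos H = 0.9322, so cos θ_z = 0.9399.
Top-of-atmosphere irradiance = S₀ cos θ_z = 1362 × 0.9399 = 1280.14 W/m².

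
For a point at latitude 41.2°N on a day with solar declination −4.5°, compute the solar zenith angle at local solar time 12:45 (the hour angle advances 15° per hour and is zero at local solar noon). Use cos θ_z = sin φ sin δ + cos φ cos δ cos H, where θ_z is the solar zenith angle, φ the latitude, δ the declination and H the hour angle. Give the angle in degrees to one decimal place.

46.8°

Hour angle H = 15° × (12.75 − 12) = 11.25°.
cos θ_z = sin φ sin δ + cos φ cos δ cos H = (0.6587)(-0.0785) + (0.7524)(0.9969)(0.9808) = 0.6840.
θ_z = arccos(0.6840) = 46.84°.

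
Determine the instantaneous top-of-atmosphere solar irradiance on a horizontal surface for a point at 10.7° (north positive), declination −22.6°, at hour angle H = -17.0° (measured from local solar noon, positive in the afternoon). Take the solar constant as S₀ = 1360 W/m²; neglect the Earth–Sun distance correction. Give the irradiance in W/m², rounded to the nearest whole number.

cos θ_z = sin(10.7°) sin(-22.6°) + cos(10.7°) cos(-22.6°) cos(-17.00°) = -0.0714 + 0.8675 = 0.7961.
Top-of-atmosphere irradiance = S₀ cos θ_z = 1360 × 0.7961 = 1082.70 W/m².

1083 W/m²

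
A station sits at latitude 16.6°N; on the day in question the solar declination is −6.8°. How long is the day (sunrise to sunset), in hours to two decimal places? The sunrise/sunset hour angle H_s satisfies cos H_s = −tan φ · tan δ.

11.73 hours

−tan φ tan δ = −(0.2981)(-0.1192) = 0.0355; H_s = arccos(0.0355) = 87.97°.
Day length = 2 H_s / 15° h⁻¹ = 175.94° / 15 = 11.729 h.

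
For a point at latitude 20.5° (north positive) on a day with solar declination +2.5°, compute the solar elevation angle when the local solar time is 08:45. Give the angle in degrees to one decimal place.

39.2°

Hour angle H = 15° × (8.75 − 12) = -48.75°.
cos θ_z = sin φ sin δ + cos φ cos δ cos H = (0.3502)(0.0436) + (0.9367)(0.9990)(0.6593) = 0.6322.
θ_z = arccos(0.6322) = 50.79°, so the elevation is 90° − 50.79° = 39.21°.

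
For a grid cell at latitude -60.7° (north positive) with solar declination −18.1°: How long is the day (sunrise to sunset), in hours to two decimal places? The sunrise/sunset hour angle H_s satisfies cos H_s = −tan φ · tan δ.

cos H_s = −tan(-60.7°) · tan(-18.1°) = -0.5824, so H_s = arccos(-0.5824) = 125.62°.
Day length = 2 H_s / 15° h⁻¹ = 251.24° / 15 = 16.749 h.

16.75 hours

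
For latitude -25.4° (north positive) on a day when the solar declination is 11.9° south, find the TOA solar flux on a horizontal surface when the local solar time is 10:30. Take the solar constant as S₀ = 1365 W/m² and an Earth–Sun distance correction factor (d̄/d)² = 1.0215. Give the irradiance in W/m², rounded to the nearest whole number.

Hour angle H = 15° × (10.5 − 12) = -22.50°.
With φ = -25.4°, δ = -11.9°, H = -22.50°: sin φ sin δ = 0.0884, cos φ cos δ cos H = 0.8166, so cos θ_z = 0.9050.
Top-of-atmosphere irradiance = S₀ (d̄/d)² cos θ_z = 1365 × 1.0215 × 0.9050 = 1261.88 W/m².

1262 W/m²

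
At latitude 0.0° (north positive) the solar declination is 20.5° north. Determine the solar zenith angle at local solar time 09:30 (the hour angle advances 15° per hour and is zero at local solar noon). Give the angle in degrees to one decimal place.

Hour angle H = 15° × (9.5 − 12) = -37.50°.
With φ = 0.0°, δ = 20.5°, H = -37.50°: sin φ sin δ = 0.0000, cos φ cos δ cos H = 0.7431, so cos θ_z = 0.7431.
θ_z = arccos(0.7431) = 42.00°.

42.0°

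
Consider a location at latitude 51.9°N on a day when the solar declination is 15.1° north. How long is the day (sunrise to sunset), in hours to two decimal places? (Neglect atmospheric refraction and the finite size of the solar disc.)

The sunset hour angle satisfies cos H_s = −tan φ tan δ = -0.3441, giving H_s = 110.13°.
Day length = 2 H_s / 15° h⁻¹ = 220.26° / 15 = 14.684 h.

14.68 hours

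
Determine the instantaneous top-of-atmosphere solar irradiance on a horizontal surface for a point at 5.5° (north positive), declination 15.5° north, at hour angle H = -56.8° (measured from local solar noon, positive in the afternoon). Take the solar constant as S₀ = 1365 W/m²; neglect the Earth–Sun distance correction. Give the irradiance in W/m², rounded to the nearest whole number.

cos θ_z = sin φ sin δ + cos φ cos δ cos H = (0.0958)(0.2672) + (0.9954)(0.9636)(0.5476) = 0.5508.
Top-of-atmosphere irradiance = S₀ cos θ_z = 1365 × 0.5508 = 751.84 W/m².

752 W/m²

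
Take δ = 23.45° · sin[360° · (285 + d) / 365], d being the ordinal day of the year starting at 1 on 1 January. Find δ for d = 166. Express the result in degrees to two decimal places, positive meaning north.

+23.35°

360 × (285 + 166) / 365 = 444.822°; sin(444.822°) = 0.9959.
δ = 23.45 × 0.9959 = 23.354° ≈ +23.35°.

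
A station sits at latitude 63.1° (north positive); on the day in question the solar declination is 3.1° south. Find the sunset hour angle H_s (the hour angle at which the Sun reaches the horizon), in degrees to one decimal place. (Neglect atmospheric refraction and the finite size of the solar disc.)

The sunset hour angle satisfies cos H_s = −tan φ tan δ = 0.1068, giving H_s = 83.87°.

83.9°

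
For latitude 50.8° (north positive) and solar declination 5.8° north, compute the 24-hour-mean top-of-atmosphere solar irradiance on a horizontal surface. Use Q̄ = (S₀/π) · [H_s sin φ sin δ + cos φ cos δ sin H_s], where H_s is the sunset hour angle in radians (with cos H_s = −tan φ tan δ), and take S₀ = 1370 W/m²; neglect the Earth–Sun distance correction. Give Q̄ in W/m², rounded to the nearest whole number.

The sunset hour angle satisfies cos H_s = −tan φ tan δ = -0.1245, giving H_s = 97.15°. In radians, H_s = 1.6956.
H_s sin φ sin δ = 1.6956 × 0.7749 × 0.1011 = 0.1328.
cos φ cos δ sin H_s = 0.6320 × 0.9949 × 0.9922 = 0.6239.
Q̄ = (1370/π) × (0.1328 + 0.6239) = 436.08 × 0.7567 = 329.98 W/m².

330 W/m²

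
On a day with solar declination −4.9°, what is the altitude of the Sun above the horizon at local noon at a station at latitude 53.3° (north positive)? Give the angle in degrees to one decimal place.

At local solar noon the hour angle is zero, so the elevation is 90° − |φ − δ| = 90° − |53.3° − (-4.9°)| = 90° − 58.2° = 31.8°.

31.8°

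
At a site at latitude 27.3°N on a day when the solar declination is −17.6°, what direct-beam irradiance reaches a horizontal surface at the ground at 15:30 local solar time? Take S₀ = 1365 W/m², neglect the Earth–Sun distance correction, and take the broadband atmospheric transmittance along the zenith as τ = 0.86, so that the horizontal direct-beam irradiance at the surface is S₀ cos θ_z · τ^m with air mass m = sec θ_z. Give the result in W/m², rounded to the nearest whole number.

345 W/m²

Hour angle H = 15° × (15.5 − 12) = 52.50°.
With φ = 27.3°, δ = -17.6°, H = 52.50°: sin φ sin δ = -0.1387, cos φ cos δ cos H = 0.5156, so cos θ_z = 0.3769.
Air mass m = 1/cos θ_z = 1/0.3769 = 2.653; τ^m = 0.86^2.653 = 0.6702.
Surface direct beam = 1365 × 0.3769 × 0.6702 = 344.80 W/m².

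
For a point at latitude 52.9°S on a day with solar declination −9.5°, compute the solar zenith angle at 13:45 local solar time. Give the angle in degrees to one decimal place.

Hour angle H = 15° × (13.75 − 12) = 26.25°.
cos θ_z = sin φ sin δ + cos φ cos δ cos H = (-0.7976)(-0.1650) + (0.6032)(0.9863)(0.8969) = 0.6652.
θ_z = arccos(0.6652) = 48.30°.

48.3°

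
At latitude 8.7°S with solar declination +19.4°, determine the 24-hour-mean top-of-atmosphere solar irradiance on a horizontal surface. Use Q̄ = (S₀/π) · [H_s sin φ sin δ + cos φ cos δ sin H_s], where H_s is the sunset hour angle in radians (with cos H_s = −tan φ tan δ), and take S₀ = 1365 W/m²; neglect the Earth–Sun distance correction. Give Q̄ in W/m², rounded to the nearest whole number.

371 W/m²

The sunset hour angle satisfies cos H_s = −tan φ tan δ = 0.0539, giving H_s = 86.91°. In radians, H_s = 1.5169.
H_s sin φ sin δ = 1.5169 × -0.1513 × 0.3322 = -0.0762.
cos φ cos δ sin H_s = 0.9885 × 0.9432 × 0.9985 = 0.9310.
Q̄ = (1365/π) × (-0.0762 + 0.9310) = 434.49 × 0.8548 = 371.40 W/m².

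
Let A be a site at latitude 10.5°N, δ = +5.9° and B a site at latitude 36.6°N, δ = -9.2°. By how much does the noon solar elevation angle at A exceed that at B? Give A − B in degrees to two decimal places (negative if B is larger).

+41.20°

A: 90° − |10.5 − (5.9)| = 85.40°.
B: 90° − |36.6 − (-9.2)| = 44.20°.
A − B = 85.40 − 44.20 = 41.20°.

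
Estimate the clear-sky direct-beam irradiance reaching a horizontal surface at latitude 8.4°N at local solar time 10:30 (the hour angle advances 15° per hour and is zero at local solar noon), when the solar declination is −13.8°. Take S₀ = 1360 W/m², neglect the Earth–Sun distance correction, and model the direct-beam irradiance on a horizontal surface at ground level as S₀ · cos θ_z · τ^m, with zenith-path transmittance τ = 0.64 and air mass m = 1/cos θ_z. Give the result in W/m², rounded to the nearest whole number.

Hour angle H = 15° × (10.5 − 12) = -22.50°.
With φ = 8.4°, δ = -13.8°, H = -22.50°: sin φ sin δ = -0.0348, cos φ cos δ cos H = 0.8876, so cos θ_z = 0.8528.
Air mass m = 1/cos θ_z = 1/0.8528 = 1.173; τ^m = 0.64^1.173 = 0.5924.
Surface direct beam = 1360 × 0.8528 × 0.5924 = 687.07 W/m².

687 W/m²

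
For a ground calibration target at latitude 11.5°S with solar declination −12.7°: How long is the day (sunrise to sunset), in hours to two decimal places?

cos H_s = −tan(-11.5°) · tan(-12.7°) = -0.0458, so H_s = arccos(-0.0458) = 92.63°.
Day length = 2 H_s / 15° h⁻¹ = 185.26° / 15 = 12.351 h.

12.35 hours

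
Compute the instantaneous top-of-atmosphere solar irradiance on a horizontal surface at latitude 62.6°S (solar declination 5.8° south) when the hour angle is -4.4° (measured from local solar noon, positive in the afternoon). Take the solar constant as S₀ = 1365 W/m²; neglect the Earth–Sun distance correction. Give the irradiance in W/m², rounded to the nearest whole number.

With φ = -62.6°, δ = -5.8°, H = -4.40°: sin φ sin δ = 0.0897, cos φ cos δ cos H = 0.4565, so cos θ_z = 0.5462.
Top-of-atmosphere irradiance = S₀ cos θ_z = 1365 × 0.5462 = 745.56 W/m².

746 W/m²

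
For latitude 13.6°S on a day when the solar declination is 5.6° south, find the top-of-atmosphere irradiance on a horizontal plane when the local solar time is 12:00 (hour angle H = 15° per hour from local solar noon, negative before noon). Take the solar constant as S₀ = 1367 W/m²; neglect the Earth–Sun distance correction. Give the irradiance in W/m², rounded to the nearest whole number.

1354 W/m²

Hour angle H = 15° × (12 − 12) = 0.00°.
cos θ_z = sin φ sin δ + cos φ cos δ cos H = (-0.2351)(-0.0976) + (0.9720)(0.9952)(1.0000) = 0.9903.
Top-of-atmosphere irradiance = S₀ cos θ_z = 1367 × 0.9903 = 1353.74 W/m².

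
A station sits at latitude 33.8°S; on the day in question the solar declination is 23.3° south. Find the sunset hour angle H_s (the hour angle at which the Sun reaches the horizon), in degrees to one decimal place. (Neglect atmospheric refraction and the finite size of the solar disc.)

The sunset hour angle satisfies cos H_s = −tan φ tan δ = -0.2883, giving H_s = 106.76°.

106.8°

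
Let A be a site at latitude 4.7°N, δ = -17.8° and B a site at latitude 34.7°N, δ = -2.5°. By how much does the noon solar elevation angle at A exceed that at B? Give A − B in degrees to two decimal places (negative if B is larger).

+14.70°

A: 90° − |4.7 − (-17.8)| = 67.50°.
B: 90° − |34.7 − (-2.5)| = 52.80°.
A − B = 67.50 − 52.80 = 14.70°.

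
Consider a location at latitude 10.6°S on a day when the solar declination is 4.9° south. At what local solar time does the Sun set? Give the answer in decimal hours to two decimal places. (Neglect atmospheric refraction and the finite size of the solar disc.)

cos H_s = −tan(-10.6°) · tan(-4.9°) = -0.0160, so H_s = arccos(-0.0160) = 90.92°.
Sunset is at 12 + H_s/15 = 12 + 6.061 = 18.061 h local solar time.

18.06 h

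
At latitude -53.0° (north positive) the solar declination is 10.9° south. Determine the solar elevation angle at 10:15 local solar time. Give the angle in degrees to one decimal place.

Hour angle H = 15° × (10.25 − 12) = -26.25°.
cos θ_z = sin(-53.0°) sin(-10.9°) + cos(-53.0°) cos(-10.9°) cos(-26.25°) = 0.1510 + 0.5300 = 0.6810.
θ_z = arccos(0.6810) = 47.08°, so the elevation is 90° − 47.08° = 42.92°.

42.9°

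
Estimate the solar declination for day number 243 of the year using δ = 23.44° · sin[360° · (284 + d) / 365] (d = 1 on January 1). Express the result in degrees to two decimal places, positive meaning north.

+8.10°

360 × (284 + 243) / 365 = 519.781°; sin(519.781°) = 0.3456.
δ = 23.44 × 0.3456 = 8.101° ≈ +8.10°.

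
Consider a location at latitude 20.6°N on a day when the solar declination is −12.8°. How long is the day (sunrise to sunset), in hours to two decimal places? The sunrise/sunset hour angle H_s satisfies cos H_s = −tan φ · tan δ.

cos H_s = −tan(20.6°) · tan(-12.8°) = 0.0854, so H_s = arccos(0.0854) = 85.10°.
Day length = 2 H_s / 15° h⁻¹ = 170.20° / 15 = 11.347 h.

11.35 hours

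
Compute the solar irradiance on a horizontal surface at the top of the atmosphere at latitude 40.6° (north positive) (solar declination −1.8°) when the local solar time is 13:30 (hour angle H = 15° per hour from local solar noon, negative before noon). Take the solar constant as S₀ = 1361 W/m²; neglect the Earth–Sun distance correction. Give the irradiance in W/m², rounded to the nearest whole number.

Hour angle H = 15° × (13.5 − 12) = 22.50°.
cos θ_z = sin φ sin δ + cos φ cos δ cos H = (0.6508)(-0.0314) + (0.7593)(0.9995)(0.9239) = 0.6807.
Top-of-atmosphere irradiance = S₀ cos θ_z = 1361 × 0.6807 = 926.43 W/m².

926 W/m²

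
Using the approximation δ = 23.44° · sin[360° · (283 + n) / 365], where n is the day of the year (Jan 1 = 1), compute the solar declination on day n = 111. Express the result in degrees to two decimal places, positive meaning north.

360 × (283 + 111) / 365 = 388.603°; sin(388.603°) = 0.4787.
δ = 23.44 × 0.4787 = 11.221° ≈ +11.22°.

+11.22°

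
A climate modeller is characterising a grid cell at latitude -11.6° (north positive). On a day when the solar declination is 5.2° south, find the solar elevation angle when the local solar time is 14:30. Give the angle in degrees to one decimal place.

52.4°

Hour angle H = 15° × (14.5 − 12) = 37.50°.
With φ = -11.6°, δ = -5.2°, H = 37.50°: sin φ sin δ = 0.0182, cos φ cos δ cos H = 0.7740, so cos θ_z = 0.7922.
θ_z = arccos(0.7922) = 37.61°, so the elevation is 90° − 37.61° = 52.39°.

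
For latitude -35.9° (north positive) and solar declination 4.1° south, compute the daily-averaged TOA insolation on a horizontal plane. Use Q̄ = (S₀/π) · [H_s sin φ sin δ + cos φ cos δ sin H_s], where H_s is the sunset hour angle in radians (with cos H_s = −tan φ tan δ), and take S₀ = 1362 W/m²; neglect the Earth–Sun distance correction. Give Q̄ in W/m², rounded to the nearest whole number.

379 W/m²

cos H_s = −tan(-35.9°) · tan(-4.1°) = -0.0519, so H_s = arccos(-0.0519) = 92.97°. In radians, H_s = 1.6226.
H_s sin φ sin δ = 1.6226 × -0.5864 × -0.0715 = 0.0680.
cos φ cos δ sin H_s = 0.8100 × 0.9974 × 0.9987 = 0.8068.
Q̄ = (1362/π) × (0.0680 + 0.8068) = 433.54 × 0.8748 = 379.26 W/m².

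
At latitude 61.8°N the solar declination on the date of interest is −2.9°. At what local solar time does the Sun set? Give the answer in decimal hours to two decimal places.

17.64 h

The sunset hour angle satisfies cos H_s = −tan φ tan δ = 0.0945, giving H_s = 84.58°.
Sunset is at 12 + H_s/15 = 12 + 5.639 = 17.639 h local solar time.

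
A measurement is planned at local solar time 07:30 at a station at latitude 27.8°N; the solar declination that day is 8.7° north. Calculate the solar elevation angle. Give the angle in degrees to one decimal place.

Hour angle H = 15° × (7.5 − 12) = -67.50°.
With φ = 27.8°, δ = 8.7°, H = -67.50°: sin φ sin δ = 0.0705, cos φ cos δ cos H = 0.3346, so cos θ_z = 0.4051.
θ_z = arccos(0.4051) = 66.10°, so the elevation is 90° − 66.10° = 23.90°.

23.9°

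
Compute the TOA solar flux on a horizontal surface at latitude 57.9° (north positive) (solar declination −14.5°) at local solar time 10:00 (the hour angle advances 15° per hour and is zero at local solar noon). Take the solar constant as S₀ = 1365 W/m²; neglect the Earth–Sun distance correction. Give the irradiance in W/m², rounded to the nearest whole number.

Hour angle H = 15° × (10 − 12) = -30.00°.
With φ = 57.9°, δ = -14.5°, H = -30.00°: sin φ sin δ = -0.2121, cos φ cos δ cos H = 0.4455, so cos θ_z = 0.2334.
Top-of-atmosphere irradiance = S₀ cos θ_z = 1365 × 0.2334 = 318.59 W/m².

319 W/m²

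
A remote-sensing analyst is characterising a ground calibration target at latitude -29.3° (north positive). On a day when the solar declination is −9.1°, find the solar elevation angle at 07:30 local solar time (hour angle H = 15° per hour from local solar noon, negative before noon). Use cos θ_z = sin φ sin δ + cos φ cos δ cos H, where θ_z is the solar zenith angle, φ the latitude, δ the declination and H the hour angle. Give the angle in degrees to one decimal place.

24.0°

Hour angle H = 15° × (7.5 − 12) = -67.50°.
With φ = -29.3°, δ = -9.1°, H = -67.50°: sin φ sin δ = 0.0774, cos φ cos δ cos H = 0.3295, so cos θ_z = 0.4069.
θ_z = arccos(0.4069) = 65.99°, so the elevation is 90° − 65.99° = 24.01°.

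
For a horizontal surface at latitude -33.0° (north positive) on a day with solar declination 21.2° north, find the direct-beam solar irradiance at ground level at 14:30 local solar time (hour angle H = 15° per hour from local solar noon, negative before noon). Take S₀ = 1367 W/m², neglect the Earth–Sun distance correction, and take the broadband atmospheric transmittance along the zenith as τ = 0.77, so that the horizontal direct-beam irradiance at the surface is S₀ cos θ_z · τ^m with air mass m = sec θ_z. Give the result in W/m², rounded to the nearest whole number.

Hour angle H = 15° × (14.5 − 12) = 37.50°.
With φ = -33.0°, δ = 21.2°, H = 37.50°: sin φ sin δ = -0.1970, cos φ cos δ cos H = 0.6203, so cos θ_z = 0.4233.
Air mass m = 1/cos θ_z = 1/0.4233 = 2.362; τ^m = 0.77^2.362 = 0.5394.
Surface direct beam = 1367 × 0.4233 × 0.5394 = 312.12 W/m².

312 W/m²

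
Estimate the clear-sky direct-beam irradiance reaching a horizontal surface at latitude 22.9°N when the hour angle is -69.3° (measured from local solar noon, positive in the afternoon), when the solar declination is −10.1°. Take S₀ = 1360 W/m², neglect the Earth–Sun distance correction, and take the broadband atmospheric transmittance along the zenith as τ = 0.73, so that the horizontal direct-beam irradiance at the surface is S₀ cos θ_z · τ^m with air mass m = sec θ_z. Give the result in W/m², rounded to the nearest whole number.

99 W/m²

cos θ_z = sin(22.9°) sin(-10.1°) + cos(22.9°) cos(-10.1°) cos(-69.30°) = -0.0682 + 0.3206 = 0.2524.
Air mass m = 1/cos θ_z = 1/0.2524 = 3.962; τ^m = 0.73^3.962 = 0.2874.
Surface direct beam = 1360 × 0.2524 × 0.2874 = 98.65 W/m².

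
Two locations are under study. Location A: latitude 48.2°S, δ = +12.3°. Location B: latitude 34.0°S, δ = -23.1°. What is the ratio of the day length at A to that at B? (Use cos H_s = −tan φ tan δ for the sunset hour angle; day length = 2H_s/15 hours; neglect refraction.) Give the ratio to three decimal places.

0.711

A: H_s = arccos(−tan -48.2° · tan 12.3°) = 75.89°, so 2H_s/15 = 10.1187 h.
B: H_s = arccos(−tan -34.0° · tan -23.1°) = 106.72°, so 2H_s/15 = 14.2293 h.
Ratio A/B = 10.1187 / 14.2293 = 0.7111.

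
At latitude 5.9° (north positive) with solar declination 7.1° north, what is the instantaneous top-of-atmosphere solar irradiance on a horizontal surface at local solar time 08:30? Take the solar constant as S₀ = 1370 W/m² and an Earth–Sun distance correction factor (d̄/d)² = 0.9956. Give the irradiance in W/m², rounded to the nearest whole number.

Hour angle H = 15° × (8.5 − 12) = -52.50°.
cos θ_z = sin φ sin δ + cos φ cos δ cos H = (0.1028)(0.1236) + (0.9947)(0.9923)(0.6088) = 0.6136.
Top-of-atmosphere irradiance = S₀ (d̄/d)² cos θ_z = 1370 × 0.9956 × 0.6136 = 836.93 W/m².

837 W/m²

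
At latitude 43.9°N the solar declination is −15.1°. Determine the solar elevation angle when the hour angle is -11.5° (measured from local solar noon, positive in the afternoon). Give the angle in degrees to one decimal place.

cos θ_z = sin(43.9°) sin(-15.1°) + cos(43.9°) cos(-15.1°) cos(-11.50°) = -0.1806 + 0.6817 = 0.5011.
θ_z = arccos(0.5011) = 59.93°, so the elevation is 90° − 59.93° = 30.07°.

30.1°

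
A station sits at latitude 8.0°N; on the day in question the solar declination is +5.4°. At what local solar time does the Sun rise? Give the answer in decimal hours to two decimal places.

5.95 h

cos H_s = −tan(8.0°) · tan(5.4°) = -0.0133, so H_s = arccos(-0.0133) = 90.76°.
Sunrise is at 12 − H_s/15 = 12 − 6.051 = 5.949 h local solar time.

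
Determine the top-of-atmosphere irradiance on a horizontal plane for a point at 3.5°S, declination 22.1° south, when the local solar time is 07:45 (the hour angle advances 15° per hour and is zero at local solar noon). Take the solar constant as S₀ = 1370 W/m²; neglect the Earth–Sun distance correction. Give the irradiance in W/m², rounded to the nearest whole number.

Hour angle H = 15° × (7.75 − 12) = -63.75°.
With φ = -3.5°, δ = -22.1°, H = -63.75°: sin φ sin δ = 0.0230, cos φ cos δ cos H = 0.4090, so cos θ_z = 0.4320.
Top-of-atmosphere irradiance = S₀ cos θ_z = 1370 × 0.4320 = 591.84 W/m².

592 W/m²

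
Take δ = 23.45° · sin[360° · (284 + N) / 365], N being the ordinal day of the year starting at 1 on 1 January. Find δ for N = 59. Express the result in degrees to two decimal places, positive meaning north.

-8.67°

360 × (284 + 59) / 365 = 338.301°; sin(338.301°) = -0.3697.
δ = 23.45 × -0.3697 = -8.669° ≈ -8.67°.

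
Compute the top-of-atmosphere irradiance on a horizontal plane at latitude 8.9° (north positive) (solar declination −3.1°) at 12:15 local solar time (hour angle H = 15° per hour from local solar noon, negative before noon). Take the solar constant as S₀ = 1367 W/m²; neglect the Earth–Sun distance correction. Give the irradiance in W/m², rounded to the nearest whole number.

Hour angle H = 15° × (12.25 − 12) = 3.75°.
With φ = 8.9°, δ = -3.1°, H = 3.75°: sin φ sin δ = -0.0084, cos φ cos δ cos H = 0.9844, so cos θ_z = 0.9760.
Top-of-atmosphere irradiance = S₀ cos θ_z = 1367 × 0.9760 = 1334.19 W/m².

1334 W/m²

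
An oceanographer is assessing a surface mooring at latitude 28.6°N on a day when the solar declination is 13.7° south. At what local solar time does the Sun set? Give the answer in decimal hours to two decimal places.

17.49 h

The sunset hour angle satisfies cos H_s = −tan φ tan δ = 0.1329, giving H_s = 82.36°.
Sunset is at 12 + H_s/15 = 12 + 5.491 = 17.491 h local solar time.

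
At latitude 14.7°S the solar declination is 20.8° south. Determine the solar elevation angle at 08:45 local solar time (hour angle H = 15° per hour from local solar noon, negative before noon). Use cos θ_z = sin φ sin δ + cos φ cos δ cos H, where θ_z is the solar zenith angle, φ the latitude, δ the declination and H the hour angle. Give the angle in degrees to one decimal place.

Hour angle H = 15° × (8.75 − 12) = -48.75°.
cos θ_z = sin φ sin δ + cos φ cos δ cos H = (-0.2538)(-0.3551) + (0.9673)(0.9348)(0.6593) = 0.6863.
θ_z = arccos(0.6863) = 46.66°, so the elevation is 90° − 46.66° = 43.34°.

43.3°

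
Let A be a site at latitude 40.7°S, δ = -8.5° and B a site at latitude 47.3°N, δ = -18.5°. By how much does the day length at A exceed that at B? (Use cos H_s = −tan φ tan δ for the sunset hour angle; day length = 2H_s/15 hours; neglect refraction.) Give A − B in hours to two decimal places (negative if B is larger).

+3.82 h

A: H_s = arccos(−tan -40.7° · tan -8.5°) = 97.39°, so 2H_s/15 = 12.9853 h.
B: H_s = arccos(−tan 47.3° · tan -18.5°) = 68.74°, so 2H_s/15 = 9.1653 h.
A − B = 12.9853 − 9.1653 = 3.8200 h.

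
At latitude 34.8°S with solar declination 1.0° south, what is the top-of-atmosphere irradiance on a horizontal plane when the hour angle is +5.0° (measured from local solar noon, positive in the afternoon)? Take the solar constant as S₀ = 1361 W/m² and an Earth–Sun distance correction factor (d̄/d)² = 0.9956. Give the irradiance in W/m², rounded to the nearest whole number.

1122 W/m²

cos θ_z = sin φ sin δ + cos φ cos δ cos H = (-0.5707)(-0.0175) + (0.8211)(0.9998)(0.9962) = 0.8278.
Top-of-atmosphere irradiance = S₀ (d̄/d)² cos θ_z = 1361 × 0.9956 × 0.8278 = 1121.68 W/m².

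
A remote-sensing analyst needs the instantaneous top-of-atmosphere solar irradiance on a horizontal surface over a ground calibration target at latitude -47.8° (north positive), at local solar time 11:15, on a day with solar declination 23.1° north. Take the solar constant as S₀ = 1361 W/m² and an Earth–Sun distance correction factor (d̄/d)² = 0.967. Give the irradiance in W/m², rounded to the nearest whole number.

Hour angle H = 15° × (11.25 − 12) = -11.25°.
cos θ_z = sin φ sin δ + cos φ cos δ cos H = (-0.7408)(0.3923) + (0.6717)(0.9198)(0.9808) = 0.3154.
Top-of-atmosphere irradiance = S₀ (d̄/d)² cos θ_z = 1361 × 0.967 × 0.3154 = 415.09 W/m².

415 W/m²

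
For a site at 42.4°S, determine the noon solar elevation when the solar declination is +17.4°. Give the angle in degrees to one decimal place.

30.2°

At local solar noon the hour angle is zero, so the elevation is 90° − |φ − δ| = 90° − |-42.4° − (17.4°)| = 90° − 59.8° = 30.2°.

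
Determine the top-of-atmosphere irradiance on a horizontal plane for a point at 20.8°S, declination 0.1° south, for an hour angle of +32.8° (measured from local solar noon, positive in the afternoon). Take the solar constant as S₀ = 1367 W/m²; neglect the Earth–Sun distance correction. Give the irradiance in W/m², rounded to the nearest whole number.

cos θ_z = sin(-20.8°) sin(-0.1°) + cos(-20.8°) cos(-0.1°) cos(32.80°) = 0.0006 + 0.7858 = 0.7864.
Top-of-atmosphere irradiance = S₀ cos θ_z = 1367 × 0.7864 = 1075.01 W/m².

1075 W/m²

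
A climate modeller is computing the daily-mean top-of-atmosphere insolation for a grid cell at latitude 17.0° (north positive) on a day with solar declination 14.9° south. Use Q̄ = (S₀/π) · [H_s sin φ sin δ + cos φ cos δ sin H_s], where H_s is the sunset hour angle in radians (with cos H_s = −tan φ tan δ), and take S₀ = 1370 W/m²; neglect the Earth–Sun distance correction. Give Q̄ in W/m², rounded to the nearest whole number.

cos H_s = −tan(17.0°) · tan(-14.9°) = 0.0813, so H_s = arccos(0.0813) = 85.34°. In radians, H_s = 1.4895.
H_s sin φ sin δ = 1.4895 × 0.2924 × -0.2571 = -0.1120.
cos φ cos δ sin H_s = 0.9563 × 0.9664 × 0.9967 = 0.9211.
Q̄ = (1370/π) × (-0.1120 + 0.9211) = 436.08 × 0.8091 = 352.83 W/m².

353 W/m²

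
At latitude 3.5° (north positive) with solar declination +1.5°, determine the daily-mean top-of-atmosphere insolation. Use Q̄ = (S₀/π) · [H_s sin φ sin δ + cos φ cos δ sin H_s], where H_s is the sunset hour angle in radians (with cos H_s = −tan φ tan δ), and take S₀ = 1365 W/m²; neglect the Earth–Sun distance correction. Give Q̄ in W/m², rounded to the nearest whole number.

The sunset hour angle satisfies cos H_s = −tan φ tan δ = -0.0016, giving H_s = 90.09°. In radians, H_s = 1.5724.
H_s sin φ sin δ = 1.5724 × 0.0610 × 0.0262 = 0.0025.
cos φ cos δ sin H_s = 0.9981 × 0.9997 × 1.0000 = 0.9978.
Q̄ = (1365/π) × (0.0025 + 0.9978) = 434.49 × 1.0003 = 434.62 W/m².

435 W/m²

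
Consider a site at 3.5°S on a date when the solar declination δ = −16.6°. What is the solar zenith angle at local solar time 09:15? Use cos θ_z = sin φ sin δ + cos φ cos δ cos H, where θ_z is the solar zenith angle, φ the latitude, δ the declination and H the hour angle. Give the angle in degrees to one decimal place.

Hour angle H = 15° × (9.25 − 12) = -41.25°.
cos θ_z = sin(-3.5°) sin(-16.6°) + cos(-3.5°) cos(-16.6°) cos(-41.25°) = 0.0174 + 0.7192 = 0.7366.
θ_z = arccos(0.7366) = 42.56°.

42.6°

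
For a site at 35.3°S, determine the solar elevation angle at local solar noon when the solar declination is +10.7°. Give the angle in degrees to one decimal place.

44.0°

At local solar noon the hour angle is zero, so the elevation is 90° − |φ − δ| = 90° − |-35.3° − (10.7°)| = 90° − 46.0° = 44.0°.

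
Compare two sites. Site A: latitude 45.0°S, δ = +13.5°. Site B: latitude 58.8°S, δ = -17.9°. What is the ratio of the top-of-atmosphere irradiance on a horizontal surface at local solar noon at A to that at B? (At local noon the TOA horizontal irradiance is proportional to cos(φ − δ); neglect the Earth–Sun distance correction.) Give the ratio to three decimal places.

A: cos θ_z = cos(-45.0° − (13.5°)) = 0.5225.
B: cos θ_z = cos(-58.8° − (-17.9°)) = 0.7559.
Ratio A/B = 0.5225 / 0.7559 = 0.6912.

0.691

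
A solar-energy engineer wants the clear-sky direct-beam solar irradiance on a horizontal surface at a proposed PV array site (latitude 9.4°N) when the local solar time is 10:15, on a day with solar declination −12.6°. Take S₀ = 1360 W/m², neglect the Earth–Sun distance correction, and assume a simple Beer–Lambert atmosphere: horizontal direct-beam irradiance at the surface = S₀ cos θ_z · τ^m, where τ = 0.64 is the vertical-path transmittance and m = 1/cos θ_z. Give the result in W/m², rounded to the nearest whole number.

657 W/m²

Hour angle H = 15° × (10.25 − 12) = -26.25°.
cos θ_z = sin φ sin δ + cos φ cos δ cos H = (0.1633)(-0.2181) + (0.9866)(0.9759)(0.8969) = 0.8279.
Air mass m = 1/cos θ_z = 1/0.8279 = 1.208; τ^m = 0.64^1.208 = 0.5833.
Surface direct beam = 1360 × 0.8279 × 0.5833 = 656.76 W/m².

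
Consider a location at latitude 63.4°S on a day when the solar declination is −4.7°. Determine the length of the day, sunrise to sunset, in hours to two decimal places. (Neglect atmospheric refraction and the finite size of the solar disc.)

The sunset hour angle satisfies cos H_s = −tan φ tan δ = -0.1642, giving H_s = 99.45°.
Day length = 2 H_s / 15° h⁻¹ = 198.90° / 15 = 13.260 h.

13.26 hours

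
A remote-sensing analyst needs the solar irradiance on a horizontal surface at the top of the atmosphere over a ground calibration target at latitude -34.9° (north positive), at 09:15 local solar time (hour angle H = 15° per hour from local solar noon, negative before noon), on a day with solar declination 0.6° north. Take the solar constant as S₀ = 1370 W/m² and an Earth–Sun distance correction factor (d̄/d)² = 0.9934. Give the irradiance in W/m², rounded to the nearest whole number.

831 W/m²

Hour angle H = 15° × (9.25 − 12) = -41.25°.
With φ = -34.9°, δ = 0.6°, H = -41.25°: sin φ sin δ = -0.0060, cos φ cos δ cos H = 0.6166, so cos θ_z = 0.6106.
Top-of-atmosphere irradiance = S₀ (d̄/d)² cos θ_z = 1370 × 0.9934 × 0.6106 = 831.00 W/m².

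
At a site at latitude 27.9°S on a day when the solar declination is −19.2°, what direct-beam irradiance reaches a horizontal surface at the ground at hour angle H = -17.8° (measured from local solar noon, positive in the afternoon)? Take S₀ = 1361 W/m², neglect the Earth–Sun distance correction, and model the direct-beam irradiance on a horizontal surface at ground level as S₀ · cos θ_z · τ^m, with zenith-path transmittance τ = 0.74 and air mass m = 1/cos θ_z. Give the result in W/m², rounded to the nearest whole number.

940 W/m²

With φ = -27.9°, δ = -19.2°, H = -17.80°: sin φ sin δ = 0.1539, cos φ cos δ cos H = 0.7947, so cos θ_z = 0.9486.
Air mass m = 1/cos θ_z = 1/0.9486 = 1.054; τ^m = 0.74^1.054 = 0.7281.
Surface direct beam = 1361 × 0.9486 × 0.7281 = 940.01 W/m².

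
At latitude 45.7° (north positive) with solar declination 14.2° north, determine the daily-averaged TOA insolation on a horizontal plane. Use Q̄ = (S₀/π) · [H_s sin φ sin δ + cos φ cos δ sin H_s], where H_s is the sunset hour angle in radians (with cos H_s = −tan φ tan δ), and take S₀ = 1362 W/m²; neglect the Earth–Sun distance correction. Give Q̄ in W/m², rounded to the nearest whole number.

−tan φ tan δ = −(1.0247)(0.2530) = -0.2592; H_s = arccos(-0.2592) = 105.02°. In radians, H_s = 1.8329.
H_s sin φ sin δ = 1.8329 × 0.7157 × 0.2453 = 0.3218.
cos φ cos δ sin H_s = 0.6984 × 0.9694 × 0.9658 = 0.6539.
Q̄ = (1362/π) × (0.3218 + 0.6539) = 433.54 × 0.9757 = 423.00 W/m².

423 W/m²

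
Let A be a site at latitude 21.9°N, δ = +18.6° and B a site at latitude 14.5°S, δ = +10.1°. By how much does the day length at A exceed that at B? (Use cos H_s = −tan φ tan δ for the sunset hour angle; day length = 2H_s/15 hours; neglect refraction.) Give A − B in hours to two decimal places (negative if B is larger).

A: H_s = arccos(−tan 21.9° · tan 18.6°) = 97.78°, so 2H_s/15 = 13.0373 h.
B: H_s = arccos(−tan -14.5° · tan 10.1°) = 87.36°, so 2H_s/15 = 11.6480 h.
A − B = 13.0373 − 11.6480 = 1.3893 h.

+1.39 h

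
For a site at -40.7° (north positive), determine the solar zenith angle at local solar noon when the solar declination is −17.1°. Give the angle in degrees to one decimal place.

23.6°

At local solar noon the hour angle is zero, so the zenith angle is |φ − δ| = |-40.7° − (-17.1°)| = 23.6°.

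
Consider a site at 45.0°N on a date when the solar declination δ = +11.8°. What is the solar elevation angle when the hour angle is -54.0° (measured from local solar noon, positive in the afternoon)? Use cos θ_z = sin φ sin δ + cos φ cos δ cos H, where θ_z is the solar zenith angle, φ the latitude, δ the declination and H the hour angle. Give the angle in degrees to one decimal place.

33.5°

cos θ_z = sin(45.0°) sin(11.8°) + cos(45.0°) cos(11.8°) cos(-54.00°) = 0.1446 + 0.4068 = 0.5514.
θ_z = arccos(0.5514) = 56.54°, so the elevation is 90° − 56.54° = 33.46°.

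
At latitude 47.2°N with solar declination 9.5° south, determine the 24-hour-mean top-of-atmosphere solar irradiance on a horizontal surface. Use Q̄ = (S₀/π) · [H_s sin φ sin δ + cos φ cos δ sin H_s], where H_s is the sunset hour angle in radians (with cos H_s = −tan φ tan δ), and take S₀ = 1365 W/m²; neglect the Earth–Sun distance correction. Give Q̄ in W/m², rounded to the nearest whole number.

−tan φ tan δ = −(1.0799)(-0.1673) = 0.1807; H_s = arccos(0.1807) = 79.59°. In radians, H_s = 1.3891.
H_s sin φ sin δ = 1.3891 × 0.7337 × -0.1650 = -0.1682.
cos φ cos δ sin H_s = 0.6794 × 0.9863 × 0.9835 = 0.6590.
Q̄ = (1365/π) × (-0.1682 + 0.6590) = 434.49 × 0.4908 = 213.25 W/m².

213 W/m²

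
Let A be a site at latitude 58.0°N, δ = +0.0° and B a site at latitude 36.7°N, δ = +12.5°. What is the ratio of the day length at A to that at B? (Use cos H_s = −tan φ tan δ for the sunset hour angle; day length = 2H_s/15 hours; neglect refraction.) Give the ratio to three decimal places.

A: H_s = arccos(−tan 58.0° · tan 0.0°) = 90.00°, so 2H_s/15 = 12.0000 h.
B: H_s = arccos(−tan 36.7° · tan 12.5°) = 99.51°, so 2H_s/15 = 13.2680 h.
Ratio A/B = 12.0000 / 13.2680 = 0.9044.

0.904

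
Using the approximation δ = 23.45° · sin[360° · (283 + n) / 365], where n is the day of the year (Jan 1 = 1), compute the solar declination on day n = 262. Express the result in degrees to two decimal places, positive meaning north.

+1.01°

360 × (283 + 262) / 365 = 537.534°; sin(537.534°) = 0.0430.
δ = 23.45 × 0.0430 = 1.008° ≈ +1.01°.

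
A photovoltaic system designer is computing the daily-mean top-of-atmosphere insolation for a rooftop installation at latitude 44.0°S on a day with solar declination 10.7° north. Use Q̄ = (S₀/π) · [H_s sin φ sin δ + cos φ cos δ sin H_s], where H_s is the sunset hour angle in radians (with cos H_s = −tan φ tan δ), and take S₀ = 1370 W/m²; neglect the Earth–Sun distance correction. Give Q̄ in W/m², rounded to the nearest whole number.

225 W/m²

−tan φ tan δ = −(-0.9657)(0.1890) = 0.1825; H_s = arccos(0.1825) = 79.48°. In radians, H_s = 1.3872.
H_s sin φ sin δ = 1.3872 × -0.6947 × 0.1857 = -0.1790.
cos φ cos δ sin H_s = 0.7193 × 0.9826 × 0.9832 = 0.6949.
Q̄ = (1370/π) × (-0.1790 + 0.6949) = 436.08 × 0.5159 = 224.97 W/m².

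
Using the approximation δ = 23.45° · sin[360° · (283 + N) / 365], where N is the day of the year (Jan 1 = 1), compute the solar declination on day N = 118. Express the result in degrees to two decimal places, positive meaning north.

+13.62°

360 × (283 + 118) / 365 = 395.507°; sin(395.507°) = 0.5808.
δ = 23.45 × 0.5808 = 13.620° ≈ +13.62°.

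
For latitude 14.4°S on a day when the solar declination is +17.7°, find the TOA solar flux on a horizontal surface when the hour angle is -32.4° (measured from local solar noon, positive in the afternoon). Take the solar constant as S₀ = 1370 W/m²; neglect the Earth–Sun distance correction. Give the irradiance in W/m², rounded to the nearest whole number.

964 W/m²

cos θ_z = sin(-14.4°) sin(17.7°) + cos(-14.4°) cos(17.7°) cos(-32.40°) = -0.0756 + 0.7791 = 0.7035.
Top-of-atmosphere irradiance = S₀ cos θ_z = 1370 × 0.7035 = 963.80 W/m².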